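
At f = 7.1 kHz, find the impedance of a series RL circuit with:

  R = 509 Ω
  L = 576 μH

Step 1 — Angular frequency: ω = 2π·f = 2π·7100 = 4.461e+04 rad/s.
Step 2 — Component impedances:
  R: Z = R = 509 Ω
  L: Z = jωL = j·4.461e+04·0.000576 = 0 + j25.7 Ω
Step 3 — Series combination: Z_total = R + L = 509 + j25.7 Ω = 509.6∠2.9° Ω.

Z = 509 + j25.7 Ω = 509.6∠2.9° Ω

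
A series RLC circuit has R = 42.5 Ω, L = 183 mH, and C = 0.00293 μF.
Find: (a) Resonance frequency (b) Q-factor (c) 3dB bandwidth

Step 1 — Resonance: ω₀ = 1/√(LC) = 1/√(0.183·2.93e-09) = 4.319e+04 rad/s.
Step 2 — f₀ = ω₀/(2π) = 6873 Hz.
Step 3 — Series Q: Q = ω₀L/R = 4.319e+04·0.183/42.5 = 186.
Step 4 — Bandwidth: Δω = ω₀/Q = 232.2 rad/s; BW = Δω/(2π) = 36.96 Hz.

(a) f₀ = 6873 Hz  (b) Q = 186  (c) BW = 36.96 Hz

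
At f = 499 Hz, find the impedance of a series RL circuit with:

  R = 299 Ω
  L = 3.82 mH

Step 1 — Angular frequency: ω = 2π·f = 2π·499 = 3135 rad/s.
Step 2 — Component impedances:
  R: Z = R = 299 Ω
  L: Z = jωL = j·3135·0.00382 = 0 + j11.98 Ω
Step 3 — Series combination: Z_total = R + L = 299 + j11.98 Ω = 299.2∠2.3° Ω.

Z = 299 + j11.98 Ω = 299.2∠2.3° Ω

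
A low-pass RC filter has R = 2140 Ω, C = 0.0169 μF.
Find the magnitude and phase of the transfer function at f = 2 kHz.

Step 1 — Angular frequency: ω = 2π·2000 = 1.257e+04 rad/s.
Step 2 — Transfer function: H(jω) = 1/(1 + jωRC).
Step 3 — Denominator: 1 + jωRC = 1 + j·1.257e+04·2140·1.69e-08 = 1 + j0.4545.
Step 4 — H = 0.8288 - j0.3767.
Step 5 — Magnitude: |H| = 0.9104 (-0.8 dB); phase: φ = -24.4°.

|H| = 0.9104 (-0.8 dB), φ = -24.4°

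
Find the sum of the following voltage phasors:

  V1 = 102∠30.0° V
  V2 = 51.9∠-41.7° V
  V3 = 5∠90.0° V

Step 1 — Convert each phasor to rectangular form:
  V1 = 102·(cos(30.0°) + j·sin(30.0°)) = 88.33 + j51 V
  V2 = 51.9·(cos(-41.7°) + j·sin(-41.7°)) = 38.75 - j34.53 V
  V3 = 5·(cos(90.0°) + j·sin(90.0°)) = 0 + j5 V
Step 2 — Sum components: V_total = 127.1 + j21.47 V.
Step 3 — Convert to polar: |V_total| = 128.9 V, ∠V_total = 9.6°.

V_total = 128.9∠9.6° V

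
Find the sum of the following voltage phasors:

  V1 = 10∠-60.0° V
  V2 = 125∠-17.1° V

Step 1 — Convert each phasor to rectangular form:
  V1 = 10·(cos(-60.0°) + j·sin(-60.0°)) = 5 - j8.66 V
  V2 = 125·(cos(-17.1°) + j·sin(-17.1°)) = 119.5 - j36.76 V
Step 2 — Sum components: V_total = 124.5 - j45.42 V.
Step 3 — Convert to polar: |V_total| = 132.5 V, ∠V_total = -20.0°.

V_total = 132.5∠-20.0° V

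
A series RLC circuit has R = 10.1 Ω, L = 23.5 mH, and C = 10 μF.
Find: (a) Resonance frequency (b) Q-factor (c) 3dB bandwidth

Step 1 — Resonance: ω₀ = 1/√(LC) = 1/√(0.0235·1e-05) = 2063 rad/s.
Step 2 — f₀ = ω₀/(2π) = 328.3 Hz.
Step 3 — Series Q: Q = ω₀L/R = 2063·0.0235/10.1 = 4.8.
Step 4 — Bandwidth: Δω = ω₀/Q = 429.8 rad/s; BW = Δω/(2π) = 68.4 Hz.

(a) f₀ = 328.3 Hz  (b) Q = 4.8  (c) BW = 68.4 Hz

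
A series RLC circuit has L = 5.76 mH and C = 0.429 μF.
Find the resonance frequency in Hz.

Step 1 — Resonance condition Im(Z)=0 gives ω₀ = 1/√(LC).
Step 2 — ω₀ = 1/√(0.00576·4.29e-07) = 2.012e+04 rad/s.
Step 3 — f₀ = ω₀/(2π) = 3202 Hz.

f₀ = 3202 Hz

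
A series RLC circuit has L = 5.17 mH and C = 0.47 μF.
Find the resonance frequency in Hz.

Step 1 — Resonance condition Im(Z)=0 gives ω₀ = 1/√(LC).
Step 2 — ω₀ = 1/√(0.00517·4.7e-07) = 2.029e+04 rad/s.
Step 3 — f₀ = ω₀/(2π) = 3229 Hz.

f₀ = 3229 Hz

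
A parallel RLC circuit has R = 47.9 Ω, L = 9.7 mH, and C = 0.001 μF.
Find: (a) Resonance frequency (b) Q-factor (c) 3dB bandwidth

Step 1 — Resonance: ω₀ = 1/√(LC) = 1/√(0.0097·1e-09) = 3.211e+05 rad/s.
Step 2 — f₀ = ω₀/(2π) = 5.11e+04 Hz.
Step 3 — Parallel Q: Q = R/(ω₀L) = 47.9/(3.211e+05·0.0097) = 0.01538.
Step 4 — Bandwidth: Δω = ω₀/Q = 2.088e+07 rad/s; BW = Δω/(2π) = 3.323e+06 Hz.

(a) f₀ = 5.11e+04 Hz  (b) Q = 0.01538  (c) BW = 3.323e+06 Hz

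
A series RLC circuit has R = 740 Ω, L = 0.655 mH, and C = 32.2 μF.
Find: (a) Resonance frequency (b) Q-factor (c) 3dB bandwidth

Step 1 — Resonance: ω₀ = 1/√(LC) = 1/√(0.000655·3.22e-05) = 6886 rad/s.
Step 2 — f₀ = ω₀/(2π) = 1096 Hz.
Step 3 — Series Q: Q = ω₀L/R = 6886·0.000655/740 = 0.006095.
Step 4 — Bandwidth: Δω = ω₀/Q = 1.13e+06 rad/s; BW = Δω/(2π) = 1.798e+05 Hz.

(a) f₀ = 1096 Hz  (b) Q = 0.006095  (c) BW = 1.798e+05 Hz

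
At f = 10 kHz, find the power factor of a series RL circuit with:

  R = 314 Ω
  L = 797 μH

Step 1 — Angular frequency: ω = 2π·f = 2π·1e+04 = 6.283e+04 rad/s.
Step 2 — Component impedances:
  R: Z = R = 314 Ω
  L: Z = jωL = j·6.283e+04·0.000797 = 0 + j50.08 Ω
Step 3 — Series combination: Z_total = R + L = 314 + j50.08 Ω = 318∠9.1° Ω.
Step 4 — Power factor: PF = cos(φ) = Re(Z)/|Z| = 314/317.97 = 0.9875.
Step 5 — Type: Im(Z) = 50.08 ⇒ lagging (phase φ = 9.1°).

PF = 0.9875 (lagging, φ = 9.1°)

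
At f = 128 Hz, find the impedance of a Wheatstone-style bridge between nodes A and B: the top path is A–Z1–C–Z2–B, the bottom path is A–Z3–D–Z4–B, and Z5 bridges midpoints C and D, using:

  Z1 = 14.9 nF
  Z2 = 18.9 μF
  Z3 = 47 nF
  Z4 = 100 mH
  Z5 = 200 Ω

Step 1 — Angular frequency: ω = 2π·f = 2π·128 = 804.2 rad/s.
Step 2 — Component impedances:
  Z1: Z = 1/(jωC) = -j/(ω·C) = 0 - j8.345e+04 Ω
  Z2: Z = 1/(jωC) = -j/(ω·C) = 0 - j65.79 Ω
  Z3: Z = 1/(jωC) = -j/(ω·C) = 0 - j2.646e+04 Ω
  Z4: Z = jωL = j·804.2·0.1 = 0 + j80.42 Ω
  Z5: Z = R = 200 Ω
Step 3 — Bridge requires nodal analysis (the Z5 bridge couples midpoints C and D, so the two paths cannot be reduced to a simple series/parallel combination). Setting node B to ground and injecting 1 A at node A, the 3-node admittance system at A, C, D solves to V_A = Z_AB = 29.42 - j2.005e+04 Ω = 2.005e+04∠-89.9° Ω.

Z = 29.42 - j2.005e+04 Ω = 2.005e+04∠-89.9° Ω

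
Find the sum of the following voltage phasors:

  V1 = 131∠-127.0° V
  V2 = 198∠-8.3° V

Step 1 — Convert each phasor to rectangular form:
  V1 = 131·(cos(-127.0°) + j·sin(-127.0°)) = -78.84 - j104.6 V
  V2 = 198·(cos(-8.3°) + j·sin(-8.3°)) = 195.9 - j28.58 V
Step 2 — Sum components: V_total = 117.1 - j133.2 V.
Step 3 — Convert to polar: |V_total| = 177.3 V, ∠V_total = -48.7°.

V_total = 177.3∠-48.7° V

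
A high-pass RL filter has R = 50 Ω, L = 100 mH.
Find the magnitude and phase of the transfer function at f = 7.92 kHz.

Step 1 — Angular frequency: ω = 2π·7920 = 4.976e+04 rad/s.
Step 2 — Transfer function: H(jω) = jωL/(R + jωL).
Step 3 — Numerator jωL = j·4976; denominator R + jωL = 50 + j4976.
Step 4 — H = 0.9999 + j0.01005.
Step 5 — Magnitude: |H| = 0.9999 (-0.0 dB); phase: φ = 0.6°.

|H| = 0.9999 (-0.0 dB), φ = 0.6°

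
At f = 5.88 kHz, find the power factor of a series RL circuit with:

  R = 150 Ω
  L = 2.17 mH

Step 1 — Angular frequency: ω = 2π·f = 2π·5880 = 3.695e+04 rad/s.
Step 2 — Component impedances:
  R: Z = R = 150 Ω
  L: Z = jωL = j·3.695e+04·0.00217 = 0 + j80.17 Ω
Step 3 — Series combination: Z_total = R + L = 150 + j80.17 Ω = 170.1∠28.1° Ω.
Step 4 — Power factor: PF = cos(φ) = Re(Z)/|Z| = 150/170.08 = 0.8819.
Step 5 — Type: Im(Z) = 80.17 ⇒ lagging (phase φ = 28.1°).

PF = 0.8819 (lagging, φ = 28.1°)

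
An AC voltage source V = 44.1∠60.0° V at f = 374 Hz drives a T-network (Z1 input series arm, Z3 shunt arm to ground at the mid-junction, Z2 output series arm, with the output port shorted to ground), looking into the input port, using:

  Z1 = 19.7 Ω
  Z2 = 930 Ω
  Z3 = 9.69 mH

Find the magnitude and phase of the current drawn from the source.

Step 1 — Angular frequency: ω = 2π·f = 2π·374 = 2350 rad/s.
Step 2 — Component impedances:
  Z1: Z = R = 19.7 Ω
  Z2: Z = R = 930 Ω
  Z3: Z = jωL = j·2350·0.00969 = 0 + j22.77 Ω
Step 3 — With the output port shorted to ground, the output series arm Z2 runs from the junction to ground; the shunt arm Z3 also runs from the junction to ground. They appear in parallel: Z3 || Z2 = 0.5572 + j22.76 Ω.
Step 4 — Series with input arm Z1: Z_in = Z1 + (Z3 || Z2) = 20.26 + j22.76 Ω = 30.47∠48.3° Ω.
Step 5 — Source phasor: V = 44.1∠60.0° V = 22.05 + j38.19 V.
Step 6 — Ohm's law: I = V / Z_total = (22.05 + j38.19) / (20.26 + j22.76) = 1.418 + j0.2929 A.
Step 7 — Convert to polar: |I| = 1.447 A, ∠I = 11.7°.

I = 1.447∠11.7° A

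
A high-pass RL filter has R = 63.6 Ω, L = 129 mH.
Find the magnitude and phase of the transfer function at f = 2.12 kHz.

Step 1 — Angular frequency: ω = 2π·2120 = 1.332e+04 rad/s.
Step 2 — Transfer function: H(jω) = jωL/(R + jωL).
Step 3 — Numerator jωL = j·1718; denominator R + jωL = 63.6 + j1718.
Step 4 — H = 0.9986 + j0.03696.
Step 5 — Magnitude: |H| = 0.9993 (-0.0 dB); phase: φ = 2.1°.

|H| = 0.9993 (-0.0 dB), φ = 2.1°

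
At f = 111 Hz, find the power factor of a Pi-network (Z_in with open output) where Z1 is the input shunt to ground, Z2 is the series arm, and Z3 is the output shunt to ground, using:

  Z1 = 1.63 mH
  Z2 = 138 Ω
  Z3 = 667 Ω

Step 1 — Angular frequency: ω = 2π·f = 2π·111 = 697.4 rad/s.
Step 2 — Component impedances:
  Z1: Z = jωL = j·697.4·0.00163 = 0 + j1.137 Ω
  Z2: Z = R = 138 Ω
  Z3: Z = R = 667 Ω
Step 3 — With open output, the series arm Z2 and the output shunt Z3 appear in series to ground: Z2 + Z3 = 805 Ω.
Step 4 — Parallel with input shunt Z1: Z_in = Z1 || (Z2 + Z3) = 0.001605 + j1.137 Ω = 1.137∠89.9° Ω.
Step 5 — Power factor: PF = cos(φ) = Re(Z)/|Z| = 0.001605/1.137 = 0.001412.
Step 6 — Type: Im(Z) = 1.137 ⇒ lagging (phase φ = 89.9°).

PF = 0.001412 (lagging, φ = 89.9°)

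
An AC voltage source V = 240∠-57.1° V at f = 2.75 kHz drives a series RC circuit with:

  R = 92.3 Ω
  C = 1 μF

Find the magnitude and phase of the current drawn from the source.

Step 1 — Angular frequency: ω = 2π·f = 2π·2750 = 1.728e+04 rad/s.
Step 2 — Component impedances:
  R: Z = R = 92.3 Ω
  C: Z = 1/(jωC) = -j/(ω·C) = 0 - j57.87 Ω
Step 3 — Series combination: Z_total = R + C = 92.3 - j57.87 Ω = 108.9∠-32.1° Ω.
Step 4 — Source phasor: V = 240∠-57.1° V = 130.4 - j201.5 V.
Step 5 — Ohm's law: I = V / Z_total = (130.4 - j201.5) / (92.3 - j57.87) = 1.996 - j0.9314 A.
Step 6 — Convert to polar: |I| = 2.203 A, ∠I = -25.0°.

I = 2.203∠-25.0° A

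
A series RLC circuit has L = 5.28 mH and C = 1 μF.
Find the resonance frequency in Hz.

Step 1 — Resonance condition Im(Z)=0 gives ω₀ = 1/√(LC).
Step 2 — ω₀ = 1/√(0.00528·1e-06) = 1.376e+04 rad/s.
Step 3 — f₀ = ω₀/(2π) = 2190 Hz.

f₀ = 2190 Hz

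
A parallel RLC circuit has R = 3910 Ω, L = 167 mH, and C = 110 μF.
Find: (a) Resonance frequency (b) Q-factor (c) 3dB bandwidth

Step 1 — Resonance: ω₀ = 1/√(LC) = 1/√(0.167·0.00011) = 233.3 rad/s.
Step 2 — f₀ = ω₀/(2π) = 37.13 Hz.
Step 3 — Parallel Q: Q = R/(ω₀L) = 3910/(233.3·0.167) = 100.3.
Step 4 — Bandwidth: Δω = ω₀/Q = 2.325 rad/s; BW = Δω/(2π) = 0.37 Hz.

(a) f₀ = 37.13 Hz  (b) Q = 100.3  (c) BW = 0.37 Hz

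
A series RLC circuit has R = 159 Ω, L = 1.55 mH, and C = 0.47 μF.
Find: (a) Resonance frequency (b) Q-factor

Step 1 — Resonance condition Im(Z)=0 gives ω₀ = 1/√(LC).
Step 2 — ω₀ = 1/√(0.00155·4.7e-07) = 3.705e+04 rad/s.
Step 3 — f₀ = ω₀/(2π) = 5897 Hz.
Step 4 — Series Q: Q = ω₀L/R = 3.705e+04·0.00155/159 = 0.3612.

(a) f₀ = 5897 Hz  (b) Q = 0.3612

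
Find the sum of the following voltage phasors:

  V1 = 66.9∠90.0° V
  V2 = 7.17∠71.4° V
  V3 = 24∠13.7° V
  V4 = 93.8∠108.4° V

Step 1 — Convert each phasor to rectangular form:
  V1 = 66.9·(cos(90.0°) + j·sin(90.0°)) = 0 + j66.9 V
  V2 = 7.17·(cos(71.4°) + j·sin(71.4°)) = 2.287 + j6.795 V
  V3 = 24·(cos(13.7°) + j·sin(13.7°)) = 23.32 + j5.684 V
  V4 = 93.8·(cos(108.4°) + j·sin(108.4°)) = -29.61 + j89 V
Step 2 — Sum components: V_total = -4.004 + j168.4 V.
Step 3 — Convert to polar: |V_total| = 168.4 V, ∠V_total = 91.4°.

V_total = 168.4∠91.4° V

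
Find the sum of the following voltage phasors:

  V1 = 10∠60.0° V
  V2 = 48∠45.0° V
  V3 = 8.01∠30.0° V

Step 1 — Convert each phasor to rectangular form:
  V1 = 10·(cos(60.0°) + j·sin(60.0°)) = 5 + j8.66 V
  V2 = 48·(cos(45.0°) + j·sin(45.0°)) = 33.94 + j33.94 V
  V3 = 8.01·(cos(30.0°) + j·sin(30.0°)) = 6.937 + j4.005 V
Step 2 — Sum components: V_total = 45.88 + j46.61 V.
Step 3 — Convert to polar: |V_total| = 65.4 V, ∠V_total = 45.5°.

V_total = 65.4∠45.5° V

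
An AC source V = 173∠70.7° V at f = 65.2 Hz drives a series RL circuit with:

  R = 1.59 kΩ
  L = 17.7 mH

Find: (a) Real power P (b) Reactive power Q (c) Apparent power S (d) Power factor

Step 1 — Angular frequency: ω = 2π·f = 2π·65.2 = 409.7 rad/s.
Step 2 — Component impedances:
  R: Z = R = 1590 Ω
  L: Z = jωL = j·409.7·0.0177 = 0 + j7.251 Ω
Step 3 — Series combination: Z_total = R + L = 1590 + j7.251 Ω = 1590∠0.3° Ω.
Step 4 — Source phasor: V = 173∠70.7° V = 57.18 + j163.3 V.
Step 5 — Current: I = V / Z = 0.03643 + j0.1025 A = 0.1088∠70.4° A.
Step 6 — Complex power: S = V·I* = 18.82 + j0.08584 VA.
Step 7 — Real power: P = Re(S) = 18.82 W.
Step 8 — Reactive power: Q = Im(S) = 0.08584 VAR.
Step 9 — Apparent power: |S| = 18.82 VA.
Step 10 — Power factor: PF = P/|S| = 1 (lagging).

(a) P = 18.82 W  (b) Q = 0.08584 VAR  (c) S = 18.82 VA  (d) PF = 1 (lagging)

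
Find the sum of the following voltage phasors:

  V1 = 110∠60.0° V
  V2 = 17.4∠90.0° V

Step 1 — Convert each phasor to rectangular form:
  V1 = 110·(cos(60.0°) + j·sin(60.0°)) = 55 + j95.26 V
  V2 = 17.4·(cos(90.0°) + j·sin(90.0°)) = 0 + j17.4 V
Step 2 — Sum components: V_total = 55 + j112.7 V.
Step 3 — Convert to polar: |V_total| = 125.4 V, ∠V_total = 64.0°.

V_total = 125.4∠64.0° V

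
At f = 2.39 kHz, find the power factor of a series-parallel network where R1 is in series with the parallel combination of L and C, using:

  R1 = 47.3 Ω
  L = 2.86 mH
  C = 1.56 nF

Step 1 — Angular frequency: ω = 2π·f = 2π·2390 = 1.502e+04 rad/s.
Step 2 — Component impedances:
  R1: Z = R = 47.3 Ω
  L: Z = jωL = j·1.502e+04·0.00286 = 0 + j42.95 Ω
  C: Z = 1/(jωC) = -j/(ω·C) = 0 - j4.269e+04 Ω
Step 3 — Parallel branch: L || C = 1/(1/L + 1/C) = 0 + j42.99 Ω.
Step 4 — Series with R1: Z_total = R1 + (L || C) = 47.3 + j42.99 Ω = 63.92∠42.3° Ω.
Step 5 — Power factor: PF = cos(φ) = Re(Z)/|Z| = 47.3/63.92 = 0.74.
Step 6 — Type: Im(Z) = 42.99 ⇒ lagging (phase φ = 42.3°).

PF = 0.74 (lagging, φ = 42.3°)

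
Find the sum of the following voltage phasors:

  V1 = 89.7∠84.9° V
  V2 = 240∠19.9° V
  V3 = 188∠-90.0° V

Step 1 — Convert each phasor to rectangular form:
  V1 = 89.7·(cos(84.9°) + j·sin(84.9°)) = 7.974 + j89.34 V
  V2 = 240·(cos(19.9°) + j·sin(19.9°)) = 225.7 + j81.69 V
  V3 = 188·(cos(-90.0°) + j·sin(-90.0°)) = 0 - j188 V
Step 2 — Sum components: V_total = 233.6 - j16.96 V.
Step 3 — Convert to polar: |V_total| = 234.3 V, ∠V_total = -4.2°.

V_total = 234.3∠-4.2° V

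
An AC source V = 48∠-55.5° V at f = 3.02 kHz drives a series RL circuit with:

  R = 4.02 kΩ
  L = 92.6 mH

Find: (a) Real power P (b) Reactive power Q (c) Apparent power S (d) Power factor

Step 1 — Angular frequency: ω = 2π·f = 2π·3020 = 1.898e+04 rad/s.
Step 2 — Component impedances:
  R: Z = R = 4020 Ω
  L: Z = jωL = j·1.898e+04·0.0926 = 0 + j1757 Ω
Step 3 — Series combination: Z_total = R + L = 4020 + j1757 Ω = 4387∠23.6° Ω.
Step 4 — Source phasor: V = 48∠-55.5° V = 27.19 - j39.56 V.
Step 5 — Current: I = V / Z = 0.002067 - j0.01074 A = 0.01094∠-79.1° A.
Step 6 — Complex power: S = V·I* = 0.4812 + j0.2103 VA.
Step 7 — Real power: P = Re(S) = 0.4812 W.
Step 8 — Reactive power: Q = Im(S) = 0.2103 VAR.
Step 9 — Apparent power: |S| = 0.5252 VA.
Step 10 — Power factor: PF = P/|S| = 0.9163 (lagging).

(a) P = 0.4812 W  (b) Q = 0.2103 VAR  (c) S = 0.5252 VA  (d) PF = 0.9163 (lagging)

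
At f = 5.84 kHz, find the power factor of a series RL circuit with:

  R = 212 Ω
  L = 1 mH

Step 1 — Angular frequency: ω = 2π·f = 2π·5840 = 3.669e+04 rad/s.
Step 2 — Component impedances:
  R: Z = R = 212 Ω
  L: Z = jωL = j·3.669e+04·0.001 = 0 + j36.69 Ω
Step 3 — Series combination: Z_total = R + L = 212 + j36.69 Ω = 215.2∠9.8° Ω.
Step 4 — Power factor: PF = cos(φ) = Re(Z)/|Z| = 212/215.152 = 0.9853.
Step 5 — Type: Im(Z) = 36.69 ⇒ lagging (phase φ = 9.8°).

PF = 0.9853 (lagging, φ = 9.8°)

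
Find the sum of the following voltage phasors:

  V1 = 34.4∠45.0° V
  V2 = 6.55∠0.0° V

Step 1 — Convert each phasor to rectangular form:
  V1 = 34.4·(cos(45.0°) + j·sin(45.0°)) = 24.32 + j24.32 V
  V2 = 6.55·(cos(0.0°) + j·sin(0.0°)) = 6.55 V
Step 2 — Sum components: V_total = 30.87 + j24.32 V.
Step 3 — Convert to polar: |V_total| = 39.31 V, ∠V_total = 38.2°.

V_total = 39.31∠38.2° V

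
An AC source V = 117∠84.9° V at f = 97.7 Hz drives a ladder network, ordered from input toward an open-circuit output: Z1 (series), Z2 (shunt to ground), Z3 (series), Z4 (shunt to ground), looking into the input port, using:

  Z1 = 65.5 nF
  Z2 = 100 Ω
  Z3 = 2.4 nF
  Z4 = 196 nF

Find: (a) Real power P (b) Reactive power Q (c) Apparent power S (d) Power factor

Step 1 — Angular frequency: ω = 2π·f = 2π·97.7 = 613.9 rad/s.
Step 2 — Component impedances:
  Z1: Z = 1/(jωC) = -j/(ω·C) = 0 - j2.487e+04 Ω
  Z2: Z = R = 100 Ω
  Z3: Z = 1/(jωC) = -j/(ω·C) = 0 - j6.788e+05 Ω
  Z4: Z = 1/(jωC) = -j/(ω·C) = 0 - j8311 Ω
Step 3 — Ladder network (open output): work backward from the far end, alternating series and parallel combinations. Z_in = 100 - j2.487e+04 Ω = 2.487e+04∠-89.8° Ω.
Step 4 — Source phasor: V = 117∠84.9° V = 10.4 + j116.5 V.
Step 5 — Current: I = V / Z = -0.004684 + j0.000437 A = 0.004704∠174.7° A.
Step 6 — Complex power: S = V·I* = 0.002213 - j0.5504 VA.
Step 7 — Real power: P = Re(S) = 0.002213 W.
Step 8 — Reactive power: Q = Im(S) = -0.5504 VAR.
Step 9 — Apparent power: |S| = 0.5504 VA.
Step 10 — Power factor: PF = P/|S| = 0.004021 (leading).

(a) P = 0.002213 W  (b) Q = -0.5504 VAR  (c) S = 0.5504 VA  (d) PF = 0.004021 (leading)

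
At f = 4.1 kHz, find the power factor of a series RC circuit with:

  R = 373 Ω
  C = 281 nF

Step 1 — Angular frequency: ω = 2π·f = 2π·4100 = 2.576e+04 rad/s.
Step 2 — Component impedances:
  R: Z = R = 373 Ω
  C: Z = 1/(jωC) = -j/(ω·C) = 0 - j138.1 Ω
Step 3 — Series combination: Z_total = R + C = 373 - j138.1 Ω = 397.8∠-20.3° Ω.
Step 4 — Power factor: PF = cos(φ) = Re(Z)/|Z| = 373/397.76 = 0.9378.
Step 5 — Type: Im(Z) = -138.1 ⇒ leading (phase φ = -20.3°).

PF = 0.9378 (leading, φ = -20.3°)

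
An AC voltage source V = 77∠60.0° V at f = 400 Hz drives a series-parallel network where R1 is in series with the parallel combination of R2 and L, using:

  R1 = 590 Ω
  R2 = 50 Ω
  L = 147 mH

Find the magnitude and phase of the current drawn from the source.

Step 1 — Angular frequency: ω = 2π·f = 2π·400 = 2513 rad/s.
Step 2 — Component impedances:
  R1: Z = R = 590 Ω
  R2: Z = R = 50 Ω
  L: Z = jωL = j·2513·0.147 = 0 + j369.5 Ω
Step 3 — Parallel branch: R2 || L = 1/(1/R2 + 1/L) = 49.1 + j6.645 Ω.
Step 4 — Series with R1: Z_total = R1 + (R2 || L) = 639.1 + j6.645 Ω = 639.1∠0.6° Ω.
Step 5 — Source phasor: V = 77∠60.0° V = 38.5 + j66.68 V.
Step 6 — Ohm's law: I = V / Z_total = (38.5 + j66.68) / (639.1 + j6.645) = 0.06132 + j0.1037 A.
Step 7 — Convert to polar: |I| = 0.1205 A, ∠I = 59.4°.

I = 0.1205∠59.4° A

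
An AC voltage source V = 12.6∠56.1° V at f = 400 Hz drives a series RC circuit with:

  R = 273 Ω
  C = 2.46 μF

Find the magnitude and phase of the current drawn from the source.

Step 1 — Angular frequency: ω = 2π·f = 2π·400 = 2513 rad/s.
Step 2 — Component impedances:
  R: Z = R = 273 Ω
  C: Z = 1/(jωC) = -j/(ω·C) = 0 - j161.7 Ω
Step 3 — Series combination: Z_total = R + C = 273 - j161.7 Ω = 317.3∠-30.6° Ω.
Step 4 — Source phasor: V = 12.6∠56.1° V = 7.028 + j10.46 V.
Step 5 — Ohm's law: I = V / Z_total = (7.028 + j10.46) / (273 - j161.7) = 0.002254 + j0.03964 A.
Step 6 — Convert to polar: |I| = 0.03971 A, ∠I = 86.7°.

I = 0.03971∠86.7° A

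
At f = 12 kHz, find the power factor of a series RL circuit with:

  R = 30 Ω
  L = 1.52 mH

Step 1 — Angular frequency: ω = 2π·f = 2π·1.2e+04 = 7.54e+04 rad/s.
Step 2 — Component impedances:
  R: Z = R = 30 Ω
  L: Z = jωL = j·7.54e+04·0.00152 = 0 + j114.6 Ω
Step 3 — Series combination: Z_total = R + L = 30 + j114.6 Ω = 118.5∠75.3° Ω.
Step 4 — Power factor: PF = cos(φ) = Re(Z)/|Z| = 30/118.5 = 0.2532.
Step 5 — Type: Im(Z) = 114.6 ⇒ lagging (phase φ = 75.3°).

PF = 0.2532 (lagging, φ = 75.3°)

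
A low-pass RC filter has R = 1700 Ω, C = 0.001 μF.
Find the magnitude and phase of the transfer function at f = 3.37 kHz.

Step 1 — Angular frequency: ω = 2π·3370 = 2.117e+04 rad/s.
Step 2 — Transfer function: H(jω) = 1/(1 + jωRC).
Step 3 — Denominator: 1 + jωRC = 1 + j·2.117e+04·1700·1e-09 = 1 + j0.036.
Step 4 — H = 0.9987 - j0.03595.
Step 5 — Magnitude: |H| = 0.9994 (-0.0 dB); phase: φ = -2.1°.

|H| = 0.9994 (-0.0 dB), φ = -2.1°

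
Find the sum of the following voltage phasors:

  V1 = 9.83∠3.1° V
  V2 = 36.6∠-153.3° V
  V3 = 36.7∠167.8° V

Step 1 — Convert each phasor to rectangular form:
  V1 = 9.83·(cos(3.1°) + j·sin(3.1°)) = 9.816 + j0.5316 V
  V2 = 36.6·(cos(-153.3°) + j·sin(-153.3°)) = -32.7 - j16.45 V
  V3 = 36.7·(cos(167.8°) + j·sin(167.8°)) = -35.87 + j7.756 V
Step 2 — Sum components: V_total = -58.75 - j8.158 V.
Step 3 — Convert to polar: |V_total| = 59.32 V, ∠V_total = -172.1°.

V_total = 59.32∠-172.1° V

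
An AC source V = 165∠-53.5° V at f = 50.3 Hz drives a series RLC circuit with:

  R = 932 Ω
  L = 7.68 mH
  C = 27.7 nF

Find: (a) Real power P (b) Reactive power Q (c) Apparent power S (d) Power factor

Step 1 — Angular frequency: ω = 2π·f = 2π·50.3 = 316 rad/s.
Step 2 — Component impedances:
  R: Z = R = 932 Ω
  L: Z = jωL = j·316·0.00768 = 0 + j2.427 Ω
  C: Z = 1/(jωC) = -j/(ω·C) = 0 - j1.142e+05 Ω
Step 3 — Series combination: Z_total = R + L + C = 932 - j1.142e+05 Ω = 1.142e+05∠-89.5° Ω.
Step 4 — Source phasor: V = 165∠-53.5° V = 98.15 - j132.6 V.
Step 5 — Current: I = V / Z = 0.001168 + j0.0008497 A = 0.001444∠36.0° A.
Step 6 — Complex power: S = V·I* = 0.001945 - j0.2383 VA.
Step 7 — Real power: P = Re(S) = 0.001945 W.
Step 8 — Reactive power: Q = Im(S) = -0.2383 VAR.
Step 9 — Apparent power: |S| = 0.2383 VA.
Step 10 — Power factor: PF = P/|S| = 0.008159 (leading).

(a) P = 0.001945 W  (b) Q = -0.2383 VAR  (c) S = 0.2383 VA  (d) PF = 0.008159 (leading)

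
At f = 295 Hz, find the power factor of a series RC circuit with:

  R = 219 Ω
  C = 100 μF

Step 1 — Angular frequency: ω = 2π·f = 2π·295 = 1854 rad/s.
Step 2 — Component impedances:
  R: Z = R = 219 Ω
  C: Z = 1/(jωC) = -j/(ω·C) = 0 - j5.395 Ω
Step 3 — Series combination: Z_total = R + C = 219 - j5.395 Ω = 219.1∠-1.4° Ω.
Step 4 — Power factor: PF = cos(φ) = Re(Z)/|Z| = 219/219.07 = 0.9997.
Step 5 — Type: Im(Z) = -5.395 ⇒ leading (phase φ = -1.4°).

PF = 0.9997 (leading, φ = -1.4°)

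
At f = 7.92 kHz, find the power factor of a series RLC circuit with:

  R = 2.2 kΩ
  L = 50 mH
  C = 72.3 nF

Step 1 — Angular frequency: ω = 2π·f = 2π·7920 = 4.976e+04 rad/s.
Step 2 — Component impedances:
  R: Z = R = 2200 Ω
  L: Z = jωL = j·4.976e+04·0.05 = 0 + j2488 Ω
  C: Z = 1/(jωC) = -j/(ω·C) = 0 - j277.9 Ω
Step 3 — Series combination: Z_total = R + L + C = 2200 + j2210 Ω = 3118∠45.1° Ω.
Step 4 — Power factor: PF = cos(φ) = Re(Z)/|Z| = 2200/3118.5 = 0.7055.
Step 5 — Type: Im(Z) = 2210 ⇒ lagging (phase φ = 45.1°).

PF = 0.7055 (lagging, φ = 45.1°)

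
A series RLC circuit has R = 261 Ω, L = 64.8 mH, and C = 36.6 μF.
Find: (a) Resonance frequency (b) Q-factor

Step 1 — Resonance condition Im(Z)=0 gives ω₀ = 1/√(LC).
Step 2 — ω₀ = 1/√(0.0648·3.66e-05) = 649.3 rad/s.
Step 3 — f₀ = ω₀/(2π) = 103.3 Hz.
Step 4 — Series Q: Q = ω₀L/R = 649.3·0.0648/261 = 0.1612.

(a) f₀ = 103.3 Hz  (b) Q = 0.1612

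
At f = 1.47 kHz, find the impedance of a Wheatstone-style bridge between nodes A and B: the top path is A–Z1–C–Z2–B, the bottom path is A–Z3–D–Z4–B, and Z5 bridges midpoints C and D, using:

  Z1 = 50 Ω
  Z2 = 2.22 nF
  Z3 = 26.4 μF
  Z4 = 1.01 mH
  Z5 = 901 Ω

Step 1 — Angular frequency: ω = 2π·f = 2π·1470 = 9236 rad/s.
Step 2 — Component impedances:
  Z1: Z = R = 50 Ω
  Z2: Z = 1/(jωC) = -j/(ω·C) = 0 - j4.877e+04 Ω
  Z3: Z = 1/(jωC) = -j/(ω·C) = 0 - j4.101 Ω
  Z4: Z = jωL = j·9236·0.00101 = 0 + j9.329 Ω
  Z5: Z = R = 901 Ω
Step 3 — Bridge requires nodal analysis (the Z5 bridge couples midpoints C and D, so the two paths cannot be reduced to a simple series/parallel combination). Setting node B to ground and injecting 1 A at node A, the 3-node admittance system at A, C, D solves to V_A = Z_AB = 0.01769 + j5.228 Ω = 5.228∠89.8° Ω.

Z = 0.01769 + j5.228 Ω = 5.228∠89.8° Ω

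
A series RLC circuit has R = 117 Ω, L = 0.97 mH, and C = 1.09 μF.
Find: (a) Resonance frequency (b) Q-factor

Step 1 — Resonance condition Im(Z)=0 gives ω₀ = 1/√(LC).
Step 2 — ω₀ = 1/√(0.00097·1.09e-06) = 3.075e+04 rad/s.
Step 3 — f₀ = ω₀/(2π) = 4895 Hz.
Step 4 — Series Q: Q = ω₀L/R = 3.075e+04·0.00097/117 = 0.255.

(a) f₀ = 4895 Hz  (b) Q = 0.255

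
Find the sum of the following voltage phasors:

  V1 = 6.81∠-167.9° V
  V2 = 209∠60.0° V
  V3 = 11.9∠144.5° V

Step 1 — Convert each phasor to rectangular form:
  V1 = 6.81·(cos(-167.9°) + j·sin(-167.9°)) = -6.659 - j1.428 V
  V2 = 209·(cos(60.0°) + j·sin(60.0°)) = 104.5 + j181 V
  V3 = 11.9·(cos(144.5°) + j·sin(144.5°)) = -9.688 + j6.91 V
Step 2 — Sum components: V_total = 88.15 + j186.5 V.
Step 3 — Convert to polar: |V_total| = 206.3 V, ∠V_total = 64.7°.

V_total = 206.3∠64.7° V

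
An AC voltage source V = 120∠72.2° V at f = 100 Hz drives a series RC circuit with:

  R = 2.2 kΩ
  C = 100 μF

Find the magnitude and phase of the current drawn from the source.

Step 1 — Angular frequency: ω = 2π·f = 2π·100 = 628.3 rad/s.
Step 2 — Component impedances:
  R: Z = R = 2200 Ω
  C: Z = 1/(jωC) = -j/(ω·C) = 0 - j15.92 Ω
Step 3 — Series combination: Z_total = R + C = 2200 - j15.92 Ω = 2200∠-0.4° Ω.
Step 4 — Source phasor: V = 120∠72.2° V = 36.68 + j114.3 V.
Step 5 — Ohm's law: I = V / Z_total = (36.68 + j114.3) / (2200 - j15.92) = 0.0163 + j0.05205 A.
Step 6 — Convert to polar: |I| = 0.05454 A, ∠I = 72.6°.

I = 0.05454∠72.6° A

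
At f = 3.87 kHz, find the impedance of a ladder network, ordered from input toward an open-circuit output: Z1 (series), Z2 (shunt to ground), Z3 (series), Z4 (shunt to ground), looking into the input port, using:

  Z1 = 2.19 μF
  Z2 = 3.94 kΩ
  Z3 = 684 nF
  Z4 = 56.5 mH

Step 1 — Angular frequency: ω = 2π·f = 2π·3870 = 2.432e+04 rad/s.
Step 2 — Component impedances:
  Z1: Z = 1/(jωC) = -j/(ω·C) = 0 - j18.78 Ω
  Z2: Z = R = 3940 Ω
  Z3: Z = 1/(jωC) = -j/(ω·C) = 0 - j60.12 Ω
  Z4: Z = jωL = j·2.432e+04·0.0565 = 0 + j1374 Ω
Step 3 — Ladder network (open output): work backward from the far end, alternating series and parallel combinations. Z_in = 394.2 + j1164 Ω = 1228∠71.3° Ω.

Z = 394.2 + j1164 Ω = 1228∠71.3° Ω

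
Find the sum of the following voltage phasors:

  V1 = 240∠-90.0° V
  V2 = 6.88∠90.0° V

Step 1 — Convert each phasor to rectangular form:
  V1 = 240·(cos(-90.0°) + j·sin(-90.0°)) = 0 - j240 V
  V2 = 6.88·(cos(90.0°) + j·sin(90.0°)) = 0 + j6.88 V
Step 2 — Sum components: V_total = 0 - j233.1 V.
Step 3 — Convert to polar: |V_total| = 233.1 V, ∠V_total = -90.0°.

V_total = 233.1∠-90.0° V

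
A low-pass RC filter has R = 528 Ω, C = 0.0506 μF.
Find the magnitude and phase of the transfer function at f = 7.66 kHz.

Step 1 — Angular frequency: ω = 2π·7660 = 4.813e+04 rad/s.
Step 2 — Transfer function: H(jω) = 1/(1 + jωRC).
Step 3 — Denominator: 1 + jωRC = 1 + j·4.813e+04·528·5.06e-08 = 1 + j1.286.
Step 4 — H = 0.3769 - j0.4846.
Step 5 — Magnitude: |H| = 0.6139 (-4.2 dB); phase: φ = -52.1°.

|H| = 0.6139 (-4.2 dB), φ = -52.1°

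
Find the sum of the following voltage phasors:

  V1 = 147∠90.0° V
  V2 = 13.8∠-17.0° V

Step 1 — Convert each phasor to rectangular form:
  V1 = 147·(cos(90.0°) + j·sin(90.0°)) = 0 + j147 V
  V2 = 13.8·(cos(-17.0°) + j·sin(-17.0°)) = 13.2 - j4.035 V
Step 2 — Sum components: V_total = 13.2 + j143 V.
Step 3 — Convert to polar: |V_total| = 143.6 V, ∠V_total = 84.7°.

V_total = 143.6∠84.7° V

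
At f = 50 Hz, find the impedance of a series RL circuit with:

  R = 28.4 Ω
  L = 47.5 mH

Step 1 — Angular frequency: ω = 2π·f = 2π·50 = 314.2 rad/s.
Step 2 — Component impedances:
  R: Z = R = 28.4 Ω
  L: Z = jωL = j·314.2·0.0475 = 0 + j14.92 Ω
Step 3 — Series combination: Z_total = R + L = 28.4 + j14.92 Ω = 32.08∠27.7° Ω.

Z = 28.4 + j14.92 Ω = 32.08∠27.7° Ω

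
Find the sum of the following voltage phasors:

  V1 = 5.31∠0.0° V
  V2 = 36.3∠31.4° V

Step 1 — Convert each phasor to rectangular form:
  V1 = 5.31·(cos(0.0°) + j·sin(0.0°)) = 5.31 V
  V2 = 36.3·(cos(31.4°) + j·sin(31.4°)) = 30.98 + j18.91 V
Step 2 — Sum components: V_total = 36.29 + j18.91 V.
Step 3 — Convert to polar: |V_total| = 40.93 V, ∠V_total = 27.5°.

V_total = 40.93∠27.5° V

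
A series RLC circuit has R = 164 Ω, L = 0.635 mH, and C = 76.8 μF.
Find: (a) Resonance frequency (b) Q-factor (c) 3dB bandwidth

Step 1 — Resonance: ω₀ = 1/√(LC) = 1/√(0.000635·7.68e-05) = 4528 rad/s.
Step 2 — f₀ = ω₀/(2π) = 720.7 Hz.
Step 3 — Series Q: Q = ω₀L/R = 4528·0.000635/164 = 0.01753.
Step 4 — Bandwidth: Δω = ω₀/Q = 2.583e+05 rad/s; BW = Δω/(2π) = 4.11e+04 Hz.

(a) f₀ = 720.7 Hz  (b) Q = 0.01753  (c) BW = 4.11e+04 Hz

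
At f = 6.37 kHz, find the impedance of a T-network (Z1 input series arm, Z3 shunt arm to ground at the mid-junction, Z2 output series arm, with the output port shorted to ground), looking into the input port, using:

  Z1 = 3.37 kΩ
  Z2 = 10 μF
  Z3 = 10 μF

Step 1 — Angular frequency: ω = 2π·f = 2π·6370 = 4.002e+04 rad/s.
Step 2 — Component impedances:
  Z1: Z = R = 3370 Ω
  Z2: Z = 1/(jωC) = -j/(ω·C) = 0 - j2.499 Ω
  Z3: Z = 1/(jωC) = -j/(ω·C) = 0 - j2.499 Ω
Step 3 — With the output port shorted to ground, the output series arm Z2 runs from the junction to ground; the shunt arm Z3 also runs from the junction to ground. They appear in parallel: Z3 || Z2 = 0 - j1.249 Ω.
Step 4 — Series with input arm Z1: Z_in = Z1 + (Z3 || Z2) = 3370 - j1.249 Ω = 3370∠-0.0° Ω.

Z = 3370 - j1.249 Ω = 3370∠-0.0° Ω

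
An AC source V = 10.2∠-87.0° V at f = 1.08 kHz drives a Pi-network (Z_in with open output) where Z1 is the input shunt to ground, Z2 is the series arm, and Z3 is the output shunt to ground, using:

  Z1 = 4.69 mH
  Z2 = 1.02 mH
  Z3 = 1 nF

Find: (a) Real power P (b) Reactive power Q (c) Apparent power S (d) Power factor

Step 1 — Angular frequency: ω = 2π·f = 2π·1080 = 6786 rad/s.
Step 2 — Component impedances:
  Z1: Z = jωL = j·6786·0.00469 = 0 + j31.83 Ω
  Z2: Z = jωL = j·6786·0.00102 = 0 + j6.922 Ω
  Z3: Z = 1/(jωC) = -j/(ω·C) = 0 - j1.474e+05 Ω
Step 3 — With open output, the series arm Z2 and the output shunt Z3 appear in series to ground: Z2 + Z3 = 0 - j1.474e+05 Ω.
Step 4 — Parallel with input shunt Z1: Z_in = Z1 || (Z2 + Z3) = 0 + j31.83 Ω = 31.83∠90.0° Ω.
Step 5 — Source phasor: V = 10.2∠-87.0° V = 0.5338 - j10.19 V.
Step 6 — Current: I = V / Z = -0.32 - j0.01677 A = 0.3204∠-177.0° A.
Step 7 — Complex power: S = V·I* = 0 + j3.268 VA.
Step 8 — Real power: P = Re(S) = 0 W.
Step 9 — Reactive power: Q = Im(S) = 3.268 VAR.
Step 10 — Apparent power: |S| = 3.268 VA.
Step 11 — Power factor: PF = P/|S| = 0 (lagging).

(a) P = 0 W  (b) Q = 3.268 VAR  (c) S = 3.268 VA  (d) PF = 0 (lagging)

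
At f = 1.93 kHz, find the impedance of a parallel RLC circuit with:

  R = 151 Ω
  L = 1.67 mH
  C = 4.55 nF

Step 1 — Angular frequency: ω = 2π·f = 2π·1930 = 1.213e+04 rad/s.
Step 2 — Component impedances:
  R: Z = R = 151 Ω
  L: Z = jωL = j·1.213e+04·0.00167 = 0 + j20.25 Ω
  C: Z = 1/(jωC) = -j/(ω·C) = 0 - j1.812e+04 Ω
Step 3 — Parallel combination: 1/Z_total = 1/R + 1/L + 1/C; Z_total = 2.674 + j19.91 Ω = 20.09∠82.4° Ω.

Z = 2.674 + j19.91 Ω = 20.09∠82.4° Ω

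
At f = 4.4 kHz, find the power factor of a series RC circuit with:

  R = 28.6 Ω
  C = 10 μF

Step 1 — Angular frequency: ω = 2π·f = 2π·4400 = 2.765e+04 rad/s.
Step 2 — Component impedances:
  R: Z = R = 28.6 Ω
  C: Z = 1/(jωC) = -j/(ω·C) = 0 - j3.617 Ω
Step 3 — Series combination: Z_total = R + C = 28.6 - j3.617 Ω = 28.83∠-7.2° Ω.
Step 4 — Power factor: PF = cos(φ) = Re(Z)/|Z| = 28.6/28.828 = 0.9921.
Step 5 — Type: Im(Z) = -3.617 ⇒ leading (phase φ = -7.2°).

PF = 0.9921 (leading, φ = -7.2°)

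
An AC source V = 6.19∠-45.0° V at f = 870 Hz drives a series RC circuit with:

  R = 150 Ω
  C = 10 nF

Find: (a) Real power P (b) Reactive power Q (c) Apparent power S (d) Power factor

Step 1 — Angular frequency: ω = 2π·f = 2π·870 = 5466 rad/s.
Step 2 — Component impedances:
  R: Z = R = 150 Ω
  C: Z = 1/(jωC) = -j/(ω·C) = 0 - j1.829e+04 Ω
Step 3 — Series combination: Z_total = R + C = 150 - j1.829e+04 Ω = 1.829e+04∠-89.5° Ω.
Step 4 — Source phasor: V = 6.19∠-45.0° V = 4.377 - j4.377 V.
Step 5 — Current: I = V / Z = 0.0002412 + j0.0002373 A = 0.0003384∠44.5° A.
Step 6 — Complex power: S = V·I* = 1.717e-05 - j0.002094 VA.
Step 7 — Real power: P = Re(S) = 1.717e-05 W.
Step 8 — Reactive power: Q = Im(S) = -0.002094 VAR.
Step 9 — Apparent power: |S| = 0.002094 VA.
Step 10 — Power factor: PF = P/|S| = 0.008199 (leading).

(a) P = 1.717e-05 W  (b) Q = -0.002094 VAR  (c) S = 0.002094 VA  (d) PF = 0.008199 (leading)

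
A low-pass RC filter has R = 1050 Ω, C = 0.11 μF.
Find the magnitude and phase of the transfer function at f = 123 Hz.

Step 1 — Angular frequency: ω = 2π·123 = 772.8 rad/s.
Step 2 — Transfer function: H(jω) = 1/(1 + jωRC).
Step 3 — Denominator: 1 + jωRC = 1 + j·772.8·1050·1.1e-07 = 1 + j0.08926.
Step 4 — H = 0.9921 - j0.08856.
Step 5 — Magnitude: |H| = 0.996 (-0.0 dB); phase: φ = -5.1°.

|H| = 0.996 (-0.0 dB), φ = -5.1°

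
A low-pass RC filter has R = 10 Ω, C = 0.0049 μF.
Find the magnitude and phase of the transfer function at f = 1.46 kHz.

Step 1 — Angular frequency: ω = 2π·1460 = 9173 rad/s.
Step 2 — Transfer function: H(jω) = 1/(1 + jωRC).
Step 3 — Denominator: 1 + jωRC = 1 + j·9173·10·4.9e-09 = 1 + j0.0004495.
Step 4 — H = 1 - j0.0004495.
Step 5 — Magnitude: |H| = 1 (-0.0 dB); phase: φ = -0.0°.

|H| = 1 (-0.0 dB), φ = -0.0°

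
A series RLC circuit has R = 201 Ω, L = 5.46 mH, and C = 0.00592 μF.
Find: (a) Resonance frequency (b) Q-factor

Step 1 — Resonance condition Im(Z)=0 gives ω₀ = 1/√(LC).
Step 2 — ω₀ = 1/√(0.00546·5.92e-09) = 1.759e+05 rad/s.
Step 3 — f₀ = ω₀/(2π) = 2.799e+04 Hz.
Step 4 — Series Q: Q = ω₀L/R = 1.759e+05·0.00546/201 = 4.778.

(a) f₀ = 2.799e+04 Hz  (b) Q = 4.778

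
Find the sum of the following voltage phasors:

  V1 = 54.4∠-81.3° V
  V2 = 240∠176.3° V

Step 1 — Convert each phasor to rectangular form:
  V1 = 54.4·(cos(-81.3°) + j·sin(-81.3°)) = 8.229 - j53.77 V
  V2 = 240·(cos(176.3°) + j·sin(176.3°)) = -239.5 + j15.49 V
Step 2 — Sum components: V_total = -231.3 - j38.29 V.
Step 3 — Convert to polar: |V_total| = 234.4 V, ∠V_total = -170.6°.

V_total = 234.4∠-170.6° V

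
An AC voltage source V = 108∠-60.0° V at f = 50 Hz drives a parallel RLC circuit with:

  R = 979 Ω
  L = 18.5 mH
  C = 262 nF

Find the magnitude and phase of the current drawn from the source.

Step 1 — Angular frequency: ω = 2π·f = 2π·50 = 314.2 rad/s.
Step 2 — Component impedances:
  R: Z = R = 979 Ω
  L: Z = jωL = j·314.2·0.0185 = 0 + j5.812 Ω
  C: Z = 1/(jωC) = -j/(ω·C) = 0 - j1.215e+04 Ω
Step 3 — Parallel combination: 1/Z_total = 1/R + 1/L + 1/C; Z_total = 0.03454 + j5.815 Ω = 5.815∠89.7° Ω.
Step 4 — Source phasor: V = 108∠-60.0° V = 54 - j93.53 V.
Step 5 — Ohm's law: I = V / Z_total = (54 - j93.53) / (0.03454 + j5.815) = -16.03 - j9.382 A.
Step 6 — Convert to polar: |I| = 18.57 A, ∠I = -149.7°.

I = 18.57∠-149.7° A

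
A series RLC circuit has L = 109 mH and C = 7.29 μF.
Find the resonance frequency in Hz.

Step 1 — Resonance condition Im(Z)=0 gives ω₀ = 1/√(LC).
Step 2 — ω₀ = 1/√(0.109·7.29e-06) = 1122 rad/s.
Step 3 — f₀ = ω₀/(2π) = 178.5 Hz.

f₀ = 178.5 Hz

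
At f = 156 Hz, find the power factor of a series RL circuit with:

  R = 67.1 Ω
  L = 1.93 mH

Step 1 — Angular frequency: ω = 2π·f = 2π·156 = 980.2 rad/s.
Step 2 — Component impedances:
  R: Z = R = 67.1 Ω
  L: Z = jωL = j·980.2·0.00193 = 0 + j1.892 Ω
Step 3 — Series combination: Z_total = R + L = 67.1 + j1.892 Ω = 67.13∠1.6° Ω.
Step 4 — Power factor: PF = cos(φ) = Re(Z)/|Z| = 67.1/67.13 = 0.9996.
Step 5 — Type: Im(Z) = 1.892 ⇒ lagging (phase φ = 1.6°).

PF = 0.9996 (lagging, φ = 1.6°)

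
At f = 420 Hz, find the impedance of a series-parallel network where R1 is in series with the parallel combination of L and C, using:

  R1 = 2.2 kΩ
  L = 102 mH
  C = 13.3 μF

Step 1 — Angular frequency: ω = 2π·f = 2π·420 = 2639 rad/s.
Step 2 — Component impedances:
  R1: Z = R = 2200 Ω
  L: Z = jωL = j·2639·0.102 = 0 + j269.2 Ω
  C: Z = 1/(jωC) = -j/(ω·C) = 0 - j28.49 Ω
Step 3 — Parallel branch: L || C = 1/(1/L + 1/C) = 0 - j31.86 Ω.
Step 4 — Series with R1: Z_total = R1 + (L || C) = 2200 - j31.86 Ω = 2200∠-0.8° Ω.

Z = 2200 - j31.86 Ω = 2200∠-0.8° Ω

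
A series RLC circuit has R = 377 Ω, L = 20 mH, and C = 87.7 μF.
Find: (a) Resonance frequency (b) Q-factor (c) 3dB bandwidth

Step 1 — Resonance condition Im(Z)=0 gives ω₀ = 1/√(LC).
Step 2 — ω₀ = 1/√(0.02·8.77e-05) = 755.1 rad/s.
Step 3 — f₀ = ω₀/(2π) = 120.2 Hz.
Step 4 — Series Q: Q = ω₀L/R = 755.1·0.02/377 = 0.04006.
Step 5 — 3dB bandwidth: Δω = ω₀/Q = 1.885e+04 rad/s; BW = Δω/(2π) = 3000 Hz.

(a) f₀ = 120.2 Hz  (b) Q = 0.04006  (c) BW = 3000 Hz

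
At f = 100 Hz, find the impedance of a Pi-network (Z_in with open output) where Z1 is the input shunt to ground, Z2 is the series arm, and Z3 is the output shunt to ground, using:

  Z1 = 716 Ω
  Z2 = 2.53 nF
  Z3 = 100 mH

Step 1 — Angular frequency: ω = 2π·f = 2π·100 = 628.3 rad/s.
Step 2 — Component impedances:
  Z1: Z = R = 716 Ω
  Z2: Z = 1/(jωC) = -j/(ω·C) = 0 - j6.291e+05 Ω
  Z3: Z = jωL = j·628.3·0.1 = 0 + j62.83 Ω
Step 3 — With open output, the series arm Z2 and the output shunt Z3 appear in series to ground: Z2 + Z3 = 0 - j6.29e+05 Ω.
Step 4 — Parallel with input shunt Z1: Z_in = Z1 || (Z2 + Z3) = 716 - j0.815 Ω = 716∠-0.1° Ω.

Z = 716 - j0.815 Ω = 716∠-0.1° Ω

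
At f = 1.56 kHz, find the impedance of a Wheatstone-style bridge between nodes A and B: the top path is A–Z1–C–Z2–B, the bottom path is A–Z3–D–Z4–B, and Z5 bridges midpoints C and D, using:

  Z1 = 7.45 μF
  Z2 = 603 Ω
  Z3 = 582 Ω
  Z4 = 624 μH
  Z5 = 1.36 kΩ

Step 1 — Angular frequency: ω = 2π·f = 2π·1560 = 9802 rad/s.
Step 2 — Component impedances:
  Z1: Z = 1/(jωC) = -j/(ω·C) = 0 - j13.69 Ω
  Z2: Z = R = 603 Ω
  Z3: Z = R = 582 Ω
  Z4: Z = jωL = j·9802·0.000624 = 0 + j6.116 Ω
  Z5: Z = R = 1360 Ω
Step 3 — Bridge requires nodal analysis (the Z5 bridge couples midpoints C and D, so the two paths cannot be reduced to a simple series/parallel combination). Setting node B to ground and injecting 1 A at node A, the 3-node admittance system at A, C, D solves to V_A = Z_AB = 243.3 - j2.462 Ω = 243.3∠-0.6° Ω.

Z = 243.3 - j2.462 Ω = 243.3∠-0.6° Ω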